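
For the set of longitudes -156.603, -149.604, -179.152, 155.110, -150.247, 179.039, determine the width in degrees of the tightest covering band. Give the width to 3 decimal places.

55.286°

Sort the longitudes: -179.152°, -156.603°, -150.247°, -149.604°, +155.110°, +179.039°.
Eastward gaps between consecutive values (wrapping around): 22.549°, 6.356°, 0.643°, 304.714°, 23.929°, 1.809°.
Largest gap = 304.714° ⇒ minimal covering band is its complement: 360° − 304.714° = 55.286°.
Band runs from +155.110° eastward to -149.604°, crossing the antimeridian.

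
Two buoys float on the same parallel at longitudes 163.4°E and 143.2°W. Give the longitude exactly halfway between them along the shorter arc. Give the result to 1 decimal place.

Signed shortest Δλ from +163.4° to -143.2° is +53.4°.
Midpoint longitude = +163.4° + (+53.4°)/2 = +163.4° + 26.7° = +190.1°.
Normalise into (−180°, 180°]: -169.9°.
(The naïve average (+163.4 + -143.2)/2 = 10.1° is on the wrong side of the globe.)

169.9°W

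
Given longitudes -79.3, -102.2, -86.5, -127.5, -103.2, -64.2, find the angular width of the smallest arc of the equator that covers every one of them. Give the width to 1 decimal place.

Sort the longitudes: -127.5°, -103.2°, -102.2°, -86.5°, -79.3°, -64.2°.
Eastward gaps between consecutive values (wrapping around): 24.3°, 1.0°, 15.7°, 7.2°, 15.1°, 296.7°.
Largest gap = 296.7° ⇒ minimal covering band is its complement: 360° − 296.7° = 63.3°.
Band runs from -127.5° eastward to -64.2°.

63.3°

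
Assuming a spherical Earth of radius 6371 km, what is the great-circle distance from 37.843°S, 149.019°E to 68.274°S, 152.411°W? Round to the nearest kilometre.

Δλ = -152.411 − 149.019 = -301.430°; wrapped into (−180°, 180°]: 58.570°.
Δφ = -68.274 − -37.843 = -30.431°.
a = sin²(Δφ/2) + cos φ₁ · cos φ₂ · sin²(Δλ/2) = 0.138824.
c = 2·atan2(√a, √(1−a)) = 0.76360 rad → d = 6371·c ≈ 4864.89 km.

4865 km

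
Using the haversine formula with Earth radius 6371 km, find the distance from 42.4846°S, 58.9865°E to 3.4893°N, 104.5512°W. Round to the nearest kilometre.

15382 km

Δλ = -104.5512 − 58.9865 = -163.5377°.
Δφ = 3.4893 − -42.4846 = 45.9739°.
a = sin²(Δφ/2) + cos φ₁ · cos φ₂ · sin²(Δλ/2) = 0.873511.
c = 2·atan2(√a, √(1−a)) = 2.41437 rad → d = 6371·c ≈ 15381.94 km.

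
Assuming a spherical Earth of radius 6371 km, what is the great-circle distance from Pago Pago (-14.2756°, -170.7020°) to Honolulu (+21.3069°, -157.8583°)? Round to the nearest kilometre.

4198 km

Δλ = -157.8583 − -170.7020 = 12.8437°.
Δφ = 21.3069 − -14.2756 = 35.5825°.
a = sin²(Δφ/2) + cos φ₁ · cos φ₂ · sin²(Δλ/2) = 0.104656.
c = 2·atan2(√a, √(1−a)) = 0.65886 rad → d = 6371·c ≈ 4197.62 km.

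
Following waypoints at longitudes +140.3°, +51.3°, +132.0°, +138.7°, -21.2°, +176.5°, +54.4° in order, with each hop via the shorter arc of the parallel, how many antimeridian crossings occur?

Leg 1: +140.3° → +51.3°, shortest Δλ = -89.0° (west) — does not cross 180°.
Leg 2: +51.3° → +132.0°, shortest Δλ = 80.7° (east) — does not cross 180°.
Leg 3: +132.0° → +138.7°, shortest Δλ = 6.7° (east) — does not cross 180°.
Leg 4: +138.7° → -21.2°, shortest Δλ = -159.9° (west) — does not cross 180°.
Leg 5: -21.2° → +176.5°, shortest Δλ = -162.3° (west) — crosses 180°.
Leg 6: +176.5° → +54.4°, shortest Δλ = -122.1° (west) — does not cross 180°.
Total crossings: 1.

1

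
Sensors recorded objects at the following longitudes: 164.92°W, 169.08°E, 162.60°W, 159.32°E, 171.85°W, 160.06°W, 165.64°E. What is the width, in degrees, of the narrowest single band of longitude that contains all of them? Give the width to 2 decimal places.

Sort the longitudes: -171.85°, -164.92°, -162.60°, -160.06°, +159.32°, +165.64°, +169.08°.
Eastward gaps between consecutive values (wrapping around): 6.93°, 2.32°, 2.54°, 319.38°, 6.32°, 3.44°, 19.07°.
Largest gap = 319.38° ⇒ minimal covering band is its complement: 360° − 319.38° = 40.62°.
Band runs from +159.32° eastward to -160.06°, crossing the antimeridian.

40.62°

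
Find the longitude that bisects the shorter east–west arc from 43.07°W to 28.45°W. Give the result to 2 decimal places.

35.76°W

Signed shortest Δλ from -43.07° to -28.45° is +14.62°.
Midpoint longitude = -43.07° + (+14.62°)/2 = -43.07° + 7.31° = -35.76°.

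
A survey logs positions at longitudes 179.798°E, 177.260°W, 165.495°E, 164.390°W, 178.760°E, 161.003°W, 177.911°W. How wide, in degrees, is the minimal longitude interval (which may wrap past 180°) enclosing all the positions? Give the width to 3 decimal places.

Sort the longitudes: -177.911°, -177.260°, -164.390°, -161.003°, +165.495°, +178.760°, +179.798°.
Eastward gaps between consecutive values (wrapping around): 0.651°, 12.870°, 3.387°, 326.498°, 13.265°, 1.038°, 2.291°.
Largest gap = 326.498° ⇒ minimal covering band is its complement: 360° − 326.498° = 33.502°.
Band runs from +165.495° eastward to -161.003°, crossing the antimeridian.

33.502°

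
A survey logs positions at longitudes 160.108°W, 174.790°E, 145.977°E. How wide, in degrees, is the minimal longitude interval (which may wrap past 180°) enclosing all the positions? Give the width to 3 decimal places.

Sort the longitudes: -160.108°, +145.977°, +174.790°.
Eastward gaps between consecutive values (wrapping around): 306.085°, 28.813°, 25.102°.
Largest gap = 306.085° ⇒ minimal covering band is its complement: 360° − 306.085° = 53.915°.
Band runs from +145.977° eastward to -160.108°, crossing the antimeridian.

53.915°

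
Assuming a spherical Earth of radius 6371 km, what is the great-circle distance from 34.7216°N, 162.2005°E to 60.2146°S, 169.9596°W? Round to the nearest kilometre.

10859 km

Δλ = -169.9596 − 162.2005 = -332.1601°; wrapped into (−180°, 180°]: 27.8399°.
Δφ = -60.2146 − 34.7216 = -94.9362°.
a = sin²(Δφ/2) + cos φ₁ · cos φ₂ · sin²(Δλ/2) = 0.566652.
c = 2·atan2(√a, √(1−a)) = 1.70450 rad → d = 6371·c ≈ 10859.36 km.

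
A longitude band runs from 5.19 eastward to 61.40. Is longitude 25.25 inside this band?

Band width going east from +5.19° to +61.40°: ((61.40 − 5.19) mod 360) = 56.21°.
Offset of +25.25° east of the west edge: ((25.25 − 5.19) mod 360) = 20.06°.
20.06° ≤ 56.21° ⇒ inside.

Yes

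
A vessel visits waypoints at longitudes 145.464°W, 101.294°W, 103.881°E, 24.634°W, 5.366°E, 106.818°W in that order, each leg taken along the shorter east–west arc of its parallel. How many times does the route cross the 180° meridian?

Leg 1: -145.464° → -101.294°, shortest Δλ = 44.17° (east) — does not cross 180°.
Leg 2: -101.294° → +103.881°, shortest Δλ = -154.825° (west) — crosses 180°.
Leg 3: +103.881° → -24.634°, shortest Δλ = -128.515° (west) — does not cross 180°.
Leg 4: -24.634° → +5.366°, shortest Δλ = 30.0° (east) — does not cross 180°.
Leg 5: +5.366° → -106.818°, shortest Δλ = -112.184° (west) — does not cross 180°.
Total crossings: 1.

1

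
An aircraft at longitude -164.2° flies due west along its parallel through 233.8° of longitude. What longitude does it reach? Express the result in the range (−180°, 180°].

-38.0°

Start at -164.2°; shift −233.8° → -398.0°.
-398.0° lies outside (−180°, 180°]; add 360° → -38.0°.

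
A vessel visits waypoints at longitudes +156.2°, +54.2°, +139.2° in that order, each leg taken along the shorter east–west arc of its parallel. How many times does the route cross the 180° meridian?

Leg 1: +156.2° → +54.2°, shortest Δλ = -102.0° (west) — does not cross 180°.
Leg 2: +54.2° → +139.2°, shortest Δλ = 85.0° (east) — does not cross 180°.
Total crossings: 0.

0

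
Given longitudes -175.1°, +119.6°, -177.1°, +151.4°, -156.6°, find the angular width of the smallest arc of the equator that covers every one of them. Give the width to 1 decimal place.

83.8°

Sort the longitudes: -177.1°, -175.1°, -156.6°, +119.6°, +151.4°.
Eastward gaps between consecutive values (wrapping around): 2.0°, 18.5°, 276.2°, 31.8°, 31.5°.
Largest gap = 276.2° ⇒ minimal covering band is its complement: 360° − 276.2° = 83.8°.
Band runs from +119.6° eastward to -156.6°, crossing the antimeridian.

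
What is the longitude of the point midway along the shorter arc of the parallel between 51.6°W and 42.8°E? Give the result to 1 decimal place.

4.4°W

Signed shortest Δλ from -51.6° to +42.8° is +94.4°.
Midpoint longitude = -51.6° + (+94.4°)/2 = -51.6° + 47.2° = -4.4°.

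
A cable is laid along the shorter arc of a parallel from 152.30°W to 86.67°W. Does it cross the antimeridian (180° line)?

Signed shortest Δλ = ((-86.67 − -152.30 + 180) mod 360) − 180 = 65.63°.
Going east by 65.63° from -152.30° reaches -86.67° without touching 180°.

No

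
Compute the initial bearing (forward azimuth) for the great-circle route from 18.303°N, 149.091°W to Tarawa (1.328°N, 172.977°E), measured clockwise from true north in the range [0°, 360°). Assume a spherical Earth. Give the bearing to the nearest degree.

Δλ = 172.977 − -149.091 = 322.068°; wrapped into (−180°, 180°]: -37.932°.
θ = atan2( sin Δλ · cos φ₂ , cos φ₁ · sin φ₂ − sin φ₁ · cos φ₂ · cos Δλ )
  = atan2(-0.61456, -0.22563) = -110.160° → normalised to [0°, 360°): 249.840°.

250°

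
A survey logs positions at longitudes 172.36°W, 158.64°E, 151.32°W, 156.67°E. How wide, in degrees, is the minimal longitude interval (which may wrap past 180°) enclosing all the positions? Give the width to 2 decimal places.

Sort the longitudes: -172.36°, -151.32°, +156.67°, +158.64°.
Eastward gaps between consecutive values (wrapping around): 21.04°, 307.99°, 1.97°, 29.00°.
Largest gap = 307.99° ⇒ minimal covering band is its complement: 360° − 307.99° = 52.01°.
Band runs from +156.67° eastward to -151.32°, crossing the antimeridian.

52.01°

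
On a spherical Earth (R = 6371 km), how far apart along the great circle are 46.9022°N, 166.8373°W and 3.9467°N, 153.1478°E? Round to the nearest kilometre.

6126 km

Δλ = 153.1478 − -166.8373 = 319.9851°; wrapped into (−180°, 180°]: -40.0149°.
Δφ = 3.9467 − 46.9022 = -42.9555°.
a = sin²(Δφ/2) + cos φ₁ · cos φ₂ · sin²(Δλ/2) = 0.213850.
c = 2·atan2(√a, √(1−a)) = 0.96149 rad → d = 6371·c ≈ 6125.65 km.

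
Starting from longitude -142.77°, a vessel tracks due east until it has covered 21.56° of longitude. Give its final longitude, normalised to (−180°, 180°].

-121.21°

Start at -142.77°; shift +21.56° → -121.21°.
-121.21° already lies in (−180°, 180°].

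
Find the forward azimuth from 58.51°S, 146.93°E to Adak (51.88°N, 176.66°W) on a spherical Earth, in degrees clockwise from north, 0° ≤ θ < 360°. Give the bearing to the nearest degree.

Δλ = -176.66 − 146.93 = -323.59°; wrapped into (−180°, 180°]: 36.41°.
θ = atan2( sin Δλ · cos φ₂ , cos φ₁ · sin φ₂ − sin φ₁ · cos φ₂ · cos Δλ )
  = atan2(0.36641, 0.83458) = 23.703° → normalised to [0°, 360°): 23.703°.

24°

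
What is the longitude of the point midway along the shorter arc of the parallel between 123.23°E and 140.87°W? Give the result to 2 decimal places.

Signed shortest Δλ from +123.23° to -140.87° is +95.90°.
Midpoint longitude = +123.23° + (+95.90°)/2 = +123.23° + 47.95° = +171.18°.
(The naïve average (+123.23 + -140.87)/2 = -8.82° is on the wrong side of the globe.)

171.18°E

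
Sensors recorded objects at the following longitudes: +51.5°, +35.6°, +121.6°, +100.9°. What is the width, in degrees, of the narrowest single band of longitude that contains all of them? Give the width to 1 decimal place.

Sort the longitudes: +35.6°, +51.5°, +100.9°, +121.6°.
Eastward gaps between consecutive values (wrapping around): 15.9°, 49.4°, 20.7°, 274.0°.
Largest gap = 274.0° ⇒ minimal covering band is its complement: 360° − 274.0° = 86.0°.
Band runs from +35.6° eastward to +121.6°.

86.0°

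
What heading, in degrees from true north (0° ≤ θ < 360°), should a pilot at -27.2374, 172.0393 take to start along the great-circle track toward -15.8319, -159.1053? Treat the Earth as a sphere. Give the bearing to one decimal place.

72.9°

Δλ = -159.1053 − 172.0393 = -331.1446°; wrapped into (−180°, 180°]: 28.8554°.
θ = atan2( sin Δλ · cos φ₂ , cos φ₁ · sin φ₂ − sin φ₁ · cos φ₂ · cos Δλ )
  = atan2(0.46429, 0.14308) = 72.872° → normalised to [0°, 360°): 72.872°.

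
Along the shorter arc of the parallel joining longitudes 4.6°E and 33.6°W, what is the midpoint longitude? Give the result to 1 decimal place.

Signed shortest Δλ from +4.6° to -33.6° is -38.2°.
Midpoint longitude = +4.6° + (-38.2°)/2 = +4.6° − 19.1° = -14.5°.

14.5°W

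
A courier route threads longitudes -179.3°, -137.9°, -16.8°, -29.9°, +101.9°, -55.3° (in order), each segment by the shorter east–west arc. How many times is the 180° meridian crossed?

0

Leg 1: -179.3° → -137.9°, shortest Δλ = 41.4° (east) — does not cross 180°.
Leg 2: -137.9° → -16.8°, shortest Δλ = 121.1° (east) — does not cross 180°.
Leg 3: -16.8° → -29.9°, shortest Δλ = -13.1° (west) — does not cross 180°.
Leg 4: -29.9° → +101.9°, shortest Δλ = 131.8° (east) — does not cross 180°.
Leg 5: +101.9° → -55.3°, shortest Δλ = -157.2° (west) — does not cross 180°.
Total crossings: 0.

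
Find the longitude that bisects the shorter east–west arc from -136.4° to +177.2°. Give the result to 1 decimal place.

Signed shortest Δλ from -136.4° to +177.2° is -46.4°.
Midpoint longitude = -136.4° + (-46.4°)/2 = -136.4° − 23.2° = -159.6°.
(The naïve average (-136.4 + +177.2)/2 = 20.4° is on the wrong side of the globe.)

-159.6°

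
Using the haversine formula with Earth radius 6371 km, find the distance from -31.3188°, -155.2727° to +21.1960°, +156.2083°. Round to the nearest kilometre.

7800 km

Δλ = 156.2083 − -155.2727 = 311.4810°; wrapped into (−180°, 180°]: -48.5190°.
Δφ = 21.1960 − -31.3188 = 52.5148°.
a = sin²(Δφ/2) + cos φ₁ · cos φ₂ · sin²(Δλ/2) = 0.330181.
c = 2·atan2(√a, √(1−a)) = 1.22427 rad → d = 6371·c ≈ 7799.79 km.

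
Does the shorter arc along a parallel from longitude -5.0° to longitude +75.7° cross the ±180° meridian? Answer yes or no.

No

Signed shortest Δλ = ((75.7 − -5.0 + 180) mod 360) − 180 = 80.7°.
Going east by 80.7° from -5.0° reaches +75.7° without touching 180°.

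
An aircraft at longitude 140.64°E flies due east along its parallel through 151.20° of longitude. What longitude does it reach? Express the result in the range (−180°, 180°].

Start at +140.64°; shift +151.20° → +291.84°.
+291.84° lies outside (−180°, 180°]; subtract 360° → -68.16°.

68.16°W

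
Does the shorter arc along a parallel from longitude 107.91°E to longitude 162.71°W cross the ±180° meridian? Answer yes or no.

Yes

Naïve |-162.71 − 107.91| = 270.62° > 180°, so the shorter arc goes the other way round — across 180°.
Signed shortest Δλ = ((-162.71 − 107.91 + 180) mod 360) − 180 = 89.38°.
Going east by 89.38° from +107.91° passes through 180° before reaching -162.71°.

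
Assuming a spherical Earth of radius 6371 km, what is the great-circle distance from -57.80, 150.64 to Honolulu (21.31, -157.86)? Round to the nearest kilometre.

9998 km

Δλ = -157.86 − 150.64 = -308.50°; wrapped into (−180°, 180°]: 51.50°.
Δφ = 21.31 − -57.80 = 79.11°.
a = sin²(Δφ/2) + cos φ₁ · cos φ₂ · sin²(Δλ/2) = 0.499238.
c = 2·atan2(√a, √(1−a)) = 1.56927 rad → d = 6371·c ≈ 9997.83 km.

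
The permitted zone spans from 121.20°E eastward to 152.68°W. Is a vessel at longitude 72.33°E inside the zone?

No

Band width going east from +121.20° to -152.68°: ((-152.68 − 121.20) mod 360) = 86.12°.
Offset of +72.33° east of the west edge: ((72.33 − 121.20) mod 360) = 311.13°.
311.13° > 86.12° ⇒ outside.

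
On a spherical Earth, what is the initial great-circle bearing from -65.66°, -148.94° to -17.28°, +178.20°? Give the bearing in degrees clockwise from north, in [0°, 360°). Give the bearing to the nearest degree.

320°

Δλ = 178.20 − -148.94 = 327.14°; wrapped into (−180°, 180°]: -32.86°.
θ = atan2( sin Δλ · cos φ₂ , cos φ₁ · sin φ₂ − sin φ₁ · cos φ₂ · cos Δλ )
  = atan2(-0.51810, 0.60837) = -40.418° → normalised to [0°, 360°): 319.582°.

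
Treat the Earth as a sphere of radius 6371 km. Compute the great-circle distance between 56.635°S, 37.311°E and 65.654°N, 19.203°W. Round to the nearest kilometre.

Δλ = -19.203 − 37.311 = -56.514°.
Δφ = 65.654 − -56.635 = 122.289°.
a = sin²(Δφ/2) + cos φ₁ · cos φ₂ · sin²(Δλ/2) = 0.817911.
c = 2·atan2(√a, √(1−a)) = 2.25987 rad → d = 6371·c ≈ 14397.63 km.

14398 km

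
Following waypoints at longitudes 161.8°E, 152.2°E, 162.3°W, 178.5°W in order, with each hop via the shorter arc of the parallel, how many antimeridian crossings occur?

1

Leg 1: +161.8° → +152.2°, shortest Δλ = -9.6° (west) — does not cross 180°.
Leg 2: +152.2° → -162.3°, shortest Δλ = 45.5° (east) — crosses 180°.
Leg 3: -162.3° → -178.5°, shortest Δλ = -16.2° (west) — does not cross 180°.
Total crossings: 1.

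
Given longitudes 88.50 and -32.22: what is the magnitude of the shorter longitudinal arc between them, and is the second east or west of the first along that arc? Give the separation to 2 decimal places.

120.72° west

Raw difference: -32.22 − 88.50 = -120.72°.
Normalise into (−180°, 180°]: -120.72° stays -120.72°.
Negative ⇒ the second point lies to the west; separation 120.72°.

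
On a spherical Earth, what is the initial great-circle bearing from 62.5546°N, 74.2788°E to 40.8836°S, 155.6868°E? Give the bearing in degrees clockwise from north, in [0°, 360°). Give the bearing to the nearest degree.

118°

Δλ = 155.6868 − 74.2788 = 81.4080°.
θ = atan2( sin Δλ · cos φ₂ , cos φ₁ · sin φ₂ − sin φ₁ · cos φ₂ · cos Δλ )
  = atan2(0.74756, -0.40191) = 118.264° → normalised to [0°, 360°): 118.264°.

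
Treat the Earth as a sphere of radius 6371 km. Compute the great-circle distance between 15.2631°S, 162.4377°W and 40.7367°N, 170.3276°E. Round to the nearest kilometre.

6831 km

Δλ = 170.3276 − -162.4377 = 332.7653°; wrapped into (−180°, 180°]: -27.2347°.
Δφ = 40.7367 − -15.2631 = 55.9998°.
a = sin²(Δφ/2) + cos φ₁ · cos φ₂ · sin²(Δλ/2) = 0.260921.
c = 2·atan2(√a, √(1−a)) = 1.07224 rad → d = 6371·c ≈ 6831.24 km.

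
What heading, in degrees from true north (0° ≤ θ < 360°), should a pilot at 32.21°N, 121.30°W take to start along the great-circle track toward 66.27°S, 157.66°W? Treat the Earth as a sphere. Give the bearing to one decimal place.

Δλ = -157.66 − -121.30 = -36.36°.
θ = atan2( sin Δλ · cos φ₂ , cos φ₁ · sin φ₂ − sin φ₁ · cos φ₂ · cos Δλ )
  = atan2(-0.23858, -0.94731) = -165.864° → normalised to [0°, 360°): 194.136°.

194.1°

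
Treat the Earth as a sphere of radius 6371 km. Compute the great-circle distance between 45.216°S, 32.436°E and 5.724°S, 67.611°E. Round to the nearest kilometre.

5552 km

Δλ = 67.611 − 32.436 = 35.175°.
Δφ = -5.724 − -45.216 = 39.492°.
a = sin²(Δφ/2) + cos φ₁ · cos φ₂ · sin²(Δλ/2) = 0.178139.
c = 2·atan2(√a, √(1−a)) = 0.87144 rad → d = 6371·c ≈ 5551.97 km.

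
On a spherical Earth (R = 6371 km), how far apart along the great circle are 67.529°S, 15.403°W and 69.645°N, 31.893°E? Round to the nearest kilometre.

15669 km

Δλ = 31.893 − -15.403 = 47.296°.
Δφ = 69.645 − -67.529 = 137.174°.
a = sin²(Δφ/2) + cos φ₁ · cos φ₂ · sin²(Δλ/2) = 0.888101.
c = 2·atan2(√a, √(1−a)) = 2.45942 rad → d = 6371·c ≈ 15668.95 km.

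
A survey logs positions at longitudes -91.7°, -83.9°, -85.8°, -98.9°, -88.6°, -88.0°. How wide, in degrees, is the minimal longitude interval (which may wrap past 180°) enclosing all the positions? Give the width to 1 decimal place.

15.0°

Sort the longitudes: -98.9°, -91.7°, -88.6°, -88.0°, -85.8°, -83.9°.
Eastward gaps between consecutive values (wrapping around): 7.2°, 3.1°, 0.6°, 2.2°, 1.9°, 345.0°.
Largest gap = 345.0° ⇒ minimal covering band is its complement: 360° − 345.0° = 15.0°.
Band runs from -98.9° eastward to -83.9°.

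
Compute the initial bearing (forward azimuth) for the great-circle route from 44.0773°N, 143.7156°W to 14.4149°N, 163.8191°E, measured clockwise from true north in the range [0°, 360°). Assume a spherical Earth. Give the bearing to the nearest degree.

Δλ = 163.8191 − -143.7156 = 307.5347°; wrapped into (−180°, 180°]: -52.4653°.
θ = atan2( sin Δλ · cos φ₂ , cos φ₁ · sin φ₂ − sin φ₁ · cos φ₂ · cos Δλ )
  = atan2(-0.76802, -0.23162) = -106.783° → normalised to [0°, 360°): 253.217°.

253°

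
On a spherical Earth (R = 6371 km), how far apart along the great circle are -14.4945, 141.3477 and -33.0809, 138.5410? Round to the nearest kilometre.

2086 km

Δλ = 138.5410 − 141.3477 = -2.8067°.
Δφ = -33.0809 − -14.4945 = -18.5864°.
a = sin²(Δφ/2) + cos φ₁ · cos φ₂ · sin²(Δλ/2) = 0.026565.
c = 2·atan2(√a, √(1−a)) = 0.32743 rad → d = 6371·c ≈ 2086.08 km.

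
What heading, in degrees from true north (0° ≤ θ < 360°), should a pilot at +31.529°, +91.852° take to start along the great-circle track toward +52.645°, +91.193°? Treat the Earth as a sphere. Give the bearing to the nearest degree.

Δλ = 91.193 − 91.852 = -0.659°.
θ = atan2( sin Δλ · cos φ₂ , cos φ₁ · sin φ₂ − sin φ₁ · cos φ₂ · cos Δλ )
  = atan2(-0.00698, 0.36028) = -1.110° → normalised to [0°, 360°): 358.890°.

359°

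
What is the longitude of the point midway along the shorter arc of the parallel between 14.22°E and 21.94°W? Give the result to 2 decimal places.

3.86°W

Signed shortest Δλ from +14.22° to -21.94° is -36.16°.
Midpoint longitude = +14.22° + (-36.16°)/2 = +14.22° − 18.08° = -3.86°.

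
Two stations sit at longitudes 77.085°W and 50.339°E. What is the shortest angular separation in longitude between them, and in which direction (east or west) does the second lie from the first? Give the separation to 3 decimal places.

127.424° east

Raw difference: 50.339 − -77.085 = 127.424°.
Normalise into (−180°, 180°]: 127.424° stays 127.424°.
Positive ⇒ the second point lies to the east; separation 127.424°.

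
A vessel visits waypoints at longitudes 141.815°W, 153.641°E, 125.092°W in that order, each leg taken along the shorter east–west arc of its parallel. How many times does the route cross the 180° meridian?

2

Leg 1: -141.815° → +153.641°, shortest Δλ = -64.544° (west) — crosses 180°.
Leg 2: +153.641° → -125.092°, shortest Δλ = 81.267° (east) — crosses 180°.
Total crossings: 2.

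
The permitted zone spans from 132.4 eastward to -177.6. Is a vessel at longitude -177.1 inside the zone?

Band width going east from +132.4° to -177.6°: ((-177.6 − 132.4) mod 360) = 50.0°.
Offset of -177.1° east of the west edge: ((-177.1 − 132.4) mod 360) = 50.5°.
50.5° > 50.0° ⇒ outside.

No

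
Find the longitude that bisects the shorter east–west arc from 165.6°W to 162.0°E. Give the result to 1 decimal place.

178.2°E

Signed shortest Δλ from -165.6° to +162.0° is -32.4°.
Midpoint longitude = -165.6° + (-32.4°)/2 = -165.6° − 16.2° = -181.8°.
Normalise into (−180°, 180°]: +178.2°.
(The naïve average (-165.6 + +162.0)/2 = -1.8° is on the wrong side of the globe.)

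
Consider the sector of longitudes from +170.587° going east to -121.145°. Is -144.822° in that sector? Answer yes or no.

Yes

Band width going east from +170.587° to -121.145°: ((-121.145 − 170.587) mod 360) = 68.268°.
Offset of -144.822° east of the west edge: ((-144.822 − 170.587) mod 360) = 44.591°.
44.591° ≤ 68.268° ⇒ inside.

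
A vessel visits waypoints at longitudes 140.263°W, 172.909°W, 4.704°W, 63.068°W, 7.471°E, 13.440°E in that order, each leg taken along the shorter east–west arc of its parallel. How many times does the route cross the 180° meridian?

0

Leg 1: -140.263° → -172.909°, shortest Δλ = -32.646° (west) — does not cross 180°.
Leg 2: -172.909° → -4.704°, shortest Δλ = 168.205° (east) — does not cross 180°.
Leg 3: -4.704° → -63.068°, shortest Δλ = -58.364° (west) — does not cross 180°.
Leg 4: -63.068° → +7.471°, shortest Δλ = 70.539° (east) — does not cross 180°.
Leg 5: +7.471° → +13.440°, shortest Δλ = 5.969° (east) — does not cross 180°.
Total crossings: 0.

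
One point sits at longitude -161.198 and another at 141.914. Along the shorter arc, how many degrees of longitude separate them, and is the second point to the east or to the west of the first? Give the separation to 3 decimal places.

Raw difference: 141.914 − -161.198 = 303.112°.
Normalise into (−180°, 180°]: 303.112° − 360° = -56.888°.
Negative ⇒ the second point lies to the west; separation 56.888°.

56.888° west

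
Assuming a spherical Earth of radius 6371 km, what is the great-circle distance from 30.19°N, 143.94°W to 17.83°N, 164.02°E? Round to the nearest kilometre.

5414 km

Δλ = 164.02 − -143.94 = 307.96°; wrapped into (−180°, 180°]: -52.04°.
Δφ = 17.83 − 30.19 = -12.36°.
a = sin²(Δφ/2) + cos φ₁ · cos φ₂ · sin²(Δλ/2) = 0.169941.
c = 2·atan2(√a, √(1−a)) = 0.84982 rad → d = 6371·c ≈ 5414.21 km.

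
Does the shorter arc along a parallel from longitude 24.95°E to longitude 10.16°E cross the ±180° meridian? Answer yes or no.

Signed shortest Δλ = ((10.16 − 24.95 + 180) mod 360) − 180 = -14.79°.
Going west by 14.79° from +24.95° reaches +10.16° without touching 180°.

No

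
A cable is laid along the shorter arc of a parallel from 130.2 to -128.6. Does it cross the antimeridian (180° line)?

Yes

Naïve |-128.6 − 130.2| = 258.8° > 180°, so the shorter arc goes the other way round — across 180°.
Signed shortest Δλ = ((-128.6 − 130.2 + 180) mod 360) − 180 = 101.2°.
Going east by 101.2° from +130.2° passes through 180° before reaching -128.6°.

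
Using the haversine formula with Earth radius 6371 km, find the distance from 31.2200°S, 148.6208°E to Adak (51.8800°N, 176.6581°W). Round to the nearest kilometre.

Δλ = -176.6581 − 148.6208 = -325.2789°; wrapped into (−180°, 180°]: 34.7211°.
Δφ = 51.8800 − -31.2200 = 83.1000°.
a = sin²(Δφ/2) + cos φ₁ · cos φ₂ · sin²(Δλ/2) = 0.486933.
c = 2·atan2(√a, √(1−a)) = 1.54466 rad → d = 6371·c ≈ 9841.03 km.

9841 km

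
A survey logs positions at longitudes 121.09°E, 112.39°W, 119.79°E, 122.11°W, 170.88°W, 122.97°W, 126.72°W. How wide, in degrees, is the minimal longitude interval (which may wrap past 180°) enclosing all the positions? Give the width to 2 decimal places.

127.82°

Sort the longitudes: -170.88°, -126.72°, -122.97°, -122.11°, -112.39°, +119.79°, +121.09°.
Eastward gaps between consecutive values (wrapping around): 44.16°, 3.75°, 0.86°, 9.72°, 232.18°, 1.30°, 68.03°.
Largest gap = 232.18° ⇒ minimal covering band is its complement: 360° − 232.18° = 127.82°.
Band runs from +119.79° eastward to -112.39°, crossing the antimeridian.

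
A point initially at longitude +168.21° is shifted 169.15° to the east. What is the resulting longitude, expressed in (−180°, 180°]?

Start at +168.21°; shift +169.15° → +337.36°.
+337.36° lies outside (−180°, 180°]; subtract 360° → -22.64°.

-22.64°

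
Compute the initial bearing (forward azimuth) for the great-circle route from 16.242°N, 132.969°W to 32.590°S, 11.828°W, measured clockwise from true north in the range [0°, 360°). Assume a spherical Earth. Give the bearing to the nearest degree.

Δλ = -11.828 − -132.969 = 121.141°.
θ = atan2( sin Δλ · cos φ₂ , cos φ₁ · sin φ₂ − sin φ₁ · cos φ₂ · cos Δλ )
  = atan2(0.72113, -0.39526) = 118.727° → normalised to [0°, 360°): 118.727°.

119°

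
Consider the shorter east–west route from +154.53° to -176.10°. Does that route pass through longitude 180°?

Naïve |-176.10 − 154.53| = 330.63° > 180°, so the shorter arc goes the other way round — across 180°.
Signed shortest Δλ = ((-176.10 − 154.53 + 180) mod 360) − 180 = 29.37°.
Going east by 29.37° from +154.53° passes through 180° before reaching -176.10°.

Yes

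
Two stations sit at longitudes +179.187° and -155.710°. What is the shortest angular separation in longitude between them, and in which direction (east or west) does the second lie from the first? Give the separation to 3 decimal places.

25.103° east

Raw difference: -155.710 − 179.187 = -334.897°.
Normalise into (−180°, 180°]: -334.897° + 360° = 25.103°.
Positive ⇒ the second point lies to the east; separation 25.103°.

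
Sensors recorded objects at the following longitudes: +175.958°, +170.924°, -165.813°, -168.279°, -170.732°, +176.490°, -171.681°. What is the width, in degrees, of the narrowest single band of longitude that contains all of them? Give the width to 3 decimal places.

23.263°

Sort the longitudes: -171.681°, -170.732°, -168.279°, -165.813°, +170.924°, +175.958°, +176.490°.
Eastward gaps between consecutive values (wrapping around): 0.949°, 2.453°, 2.466°, 336.737°, 5.034°, 0.532°, 11.829°.
Largest gap = 336.737° ⇒ minimal covering band is its complement: 360° − 336.737° = 23.263°.
Band runs from +170.924° eastward to -165.813°, crossing the antimeridian.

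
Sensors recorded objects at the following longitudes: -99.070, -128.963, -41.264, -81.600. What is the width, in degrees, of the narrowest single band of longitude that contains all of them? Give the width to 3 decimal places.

87.699°

Sort the longitudes: -128.963°, -99.070°, -81.600°, -41.264°.
Eastward gaps between consecutive values (wrapping around): 29.893°, 17.470°, 40.336°, 272.301°.
Largest gap = 272.301° ⇒ minimal covering band is its complement: 360° − 272.301° = 87.699°.
Band runs from -128.963° eastward to -41.264°.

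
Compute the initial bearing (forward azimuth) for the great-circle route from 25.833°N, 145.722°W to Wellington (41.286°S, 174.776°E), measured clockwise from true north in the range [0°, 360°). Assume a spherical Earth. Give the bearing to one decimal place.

Δλ = 174.776 − -145.722 = 320.498°; wrapped into (−180°, 180°]: -39.502°.
θ = atan2( sin Δλ · cos φ₂ , cos φ₁ · sin φ₂ − sin φ₁ · cos φ₂ · cos Δλ )
  = atan2(-0.47799, -0.84653) = -150.549° → normalised to [0°, 360°): 209.451°.

209.5°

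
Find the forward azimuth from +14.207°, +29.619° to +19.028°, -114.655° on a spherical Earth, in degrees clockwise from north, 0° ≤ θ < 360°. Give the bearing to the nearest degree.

Δλ = -114.655 − 29.619 = -144.274°.
θ = atan2( sin Δλ · cos φ₂ , cos φ₁ · sin φ₂ − sin φ₁ · cos φ₂ · cos Δλ )
  = atan2(-0.55200, 0.50441) = -47.579° → normalised to [0°, 360°): 312.421°.

312°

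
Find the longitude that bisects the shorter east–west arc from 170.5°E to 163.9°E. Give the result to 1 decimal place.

167.2°E

Signed shortest Δλ from +170.5° to +163.9° is -6.6°.
Midpoint longitude = +170.5° + (-6.6°)/2 = +170.5° − 3.3° = +167.2°.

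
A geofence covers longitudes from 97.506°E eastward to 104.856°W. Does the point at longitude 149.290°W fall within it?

Yes

Band width going east from +97.506° to -104.856°: ((-104.856 − 97.506) mod 360) = 157.638°.
Offset of -149.290° east of the west edge: ((-149.290 − 97.506) mod 360) = 113.204°.
113.204° ≤ 157.638° ⇒ inside.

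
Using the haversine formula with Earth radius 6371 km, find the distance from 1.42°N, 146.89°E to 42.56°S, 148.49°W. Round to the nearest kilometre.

Δλ = -148.49 − 146.89 = -295.38°; wrapped into (−180°, 180°]: 64.62°.
Δφ = -42.56 − 1.42 = -43.98°.
a = sin²(Δφ/2) + cos φ₁ · cos φ₂ · sin²(Δλ/2) = 0.350575.
c = 2·atan2(√a, √(1−a)) = 1.26731 rad → d = 6371·c ≈ 8074.02 km.

8074 km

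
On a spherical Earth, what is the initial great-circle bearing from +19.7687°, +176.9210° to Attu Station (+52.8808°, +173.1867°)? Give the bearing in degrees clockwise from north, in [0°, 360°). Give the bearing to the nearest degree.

Δλ = 173.1867 − 176.9210 = -3.7343°.
θ = atan2( sin Δλ · cos φ₂ , cos φ₁ · sin φ₂ − sin φ₁ · cos φ₂ · cos Δλ )
  = atan2(-0.03930, 0.54671) = -4.112° → normalised to [0°, 360°): 355.888°.

356°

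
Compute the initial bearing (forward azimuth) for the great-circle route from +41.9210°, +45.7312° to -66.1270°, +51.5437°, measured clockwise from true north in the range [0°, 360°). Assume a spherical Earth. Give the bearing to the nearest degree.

Δλ = 51.5437 − 45.7312 = 5.8125°.
θ = atan2( sin Δλ · cos φ₂ , cos φ₁ · sin φ₂ − sin φ₁ · cos φ₂ · cos Δλ )
  = atan2(0.04099, -0.94941) = 177.528° → normalised to [0°, 360°): 177.528°.

178°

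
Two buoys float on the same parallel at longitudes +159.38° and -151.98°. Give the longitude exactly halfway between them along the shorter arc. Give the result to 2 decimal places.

Signed shortest Δλ from +159.38° to -151.98° is +48.64°.
Midpoint longitude = +159.38° + (+48.64°)/2 = +159.38° + 24.32° = +183.70°.
Normalise into (−180°, 180°]: -176.30°.
(The naïve average (+159.38 + -151.98)/2 = 3.7° is on the wrong side of the globe.)

-176.30°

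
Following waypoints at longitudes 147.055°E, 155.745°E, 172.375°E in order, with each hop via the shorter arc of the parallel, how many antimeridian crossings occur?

Leg 1: +147.055° → +155.745°, shortest Δλ = 8.69° (east) — does not cross 180°.
Leg 2: +155.745° → +172.375°, shortest Δλ = 16.63° (east) — does not cross 180°.
Total crossings: 0.

0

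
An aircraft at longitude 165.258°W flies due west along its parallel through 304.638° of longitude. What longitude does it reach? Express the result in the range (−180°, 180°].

109.896°W

Start at -165.258°; shift −304.638° → -469.896°.
-469.896° lies outside (−180°, 180°]; add 360° → -109.896°.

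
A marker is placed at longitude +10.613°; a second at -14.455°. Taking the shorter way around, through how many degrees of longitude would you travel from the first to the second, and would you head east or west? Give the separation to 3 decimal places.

25.068° west

Raw difference: -14.455 − 10.613 = -25.068°.
Normalise into (−180°, 180°]: -25.068° stays -25.068°.
Negative ⇒ the second point lies to the west; separation 25.068°.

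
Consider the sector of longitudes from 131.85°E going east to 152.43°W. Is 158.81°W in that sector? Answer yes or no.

Band width going east from +131.85° to -152.43°: ((-152.43 − 131.85) mod 360) = 75.72°.
Offset of -158.81° east of the west edge: ((-158.81 − 131.85) mod 360) = 69.34°.
69.34° ≤ 75.72° ⇒ inside.

Yes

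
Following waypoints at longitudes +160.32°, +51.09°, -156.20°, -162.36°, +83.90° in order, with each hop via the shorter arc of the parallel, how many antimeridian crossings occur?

2

Leg 1: +160.32° → +51.09°, shortest Δλ = -109.23° (west) — does not cross 180°.
Leg 2: +51.09° → -156.20°, shortest Δλ = 152.71° (east) — crosses 180°.
Leg 3: -156.20° → -162.36°, shortest Δλ = -6.16° (west) — does not cross 180°.
Leg 4: -162.36° → +83.90°, shortest Δλ = -113.74° (west) — crosses 180°.
Total crossings: 2.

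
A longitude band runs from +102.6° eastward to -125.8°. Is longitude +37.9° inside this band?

Band width going east from +102.6° to -125.8°: ((-125.8 − 102.6) mod 360) = 131.6°.
Offset of +37.9° east of the west edge: ((37.9 − 102.6) mod 360) = 295.3°.
295.3° > 131.6° ⇒ outside.

No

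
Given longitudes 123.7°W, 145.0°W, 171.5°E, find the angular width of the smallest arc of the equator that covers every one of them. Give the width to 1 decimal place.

Sort the longitudes: -145.0°, -123.7°, +171.5°.
Eastward gaps between consecutive values (wrapping around): 21.3°, 295.2°, 43.5°.
Largest gap = 295.2° ⇒ minimal covering band is its complement: 360° − 295.2° = 64.8°.
Band runs from +171.5° eastward to -123.7°, crossing the antimeridian.

64.8°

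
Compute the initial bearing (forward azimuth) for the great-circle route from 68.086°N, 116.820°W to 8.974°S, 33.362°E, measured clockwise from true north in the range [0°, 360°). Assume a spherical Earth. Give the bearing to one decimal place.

Δλ = 33.362 − -116.820 = 150.182°.
θ = atan2( sin Δλ · cos φ₂ , cos φ₁ · sin φ₂ − sin φ₁ · cos φ₂ · cos Δλ )
  = atan2(0.49116, 0.73685) = 33.686° → normalised to [0°, 360°): 33.686°.

33.7°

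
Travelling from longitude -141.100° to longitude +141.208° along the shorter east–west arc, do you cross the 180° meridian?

Naïve |141.208 − -141.100| = 282.308° > 180°, so the shorter arc goes the other way round — across 180°.
Signed shortest Δλ = ((141.208 − -141.100 + 180) mod 360) − 180 = -77.692°.
Going west by 77.692° from -141.100° passes through 180° before reaching +141.208°.

Yes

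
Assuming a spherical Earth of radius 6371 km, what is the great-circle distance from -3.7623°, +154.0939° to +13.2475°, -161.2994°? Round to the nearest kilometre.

Δλ = -161.2994 − 154.0939 = -315.3933°; wrapped into (−180°, 180°]: 44.6067°.
Δφ = 13.2475 − -3.7623 = 17.0098°.
a = sin²(Δφ/2) + cos φ₁ · cos φ₂ · sin²(Δλ/2) = 0.161766.
c = 2·atan2(√a, √(1−a)) = 0.82784 rad → d = 6371·c ≈ 5274.17 km.

5274 km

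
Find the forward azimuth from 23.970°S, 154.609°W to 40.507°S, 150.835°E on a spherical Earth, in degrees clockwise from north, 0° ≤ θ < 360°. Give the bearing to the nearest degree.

236°

Δλ = 150.835 − -154.609 = 305.444°; wrapped into (−180°, 180°]: -54.556°.
θ = atan2( sin Δλ · cos φ₂ , cos φ₁ · sin φ₂ − sin φ₁ · cos φ₂ · cos Δλ )
  = atan2(-0.61942, -0.41440) = -123.783° → normalised to [0°, 360°): 236.217°.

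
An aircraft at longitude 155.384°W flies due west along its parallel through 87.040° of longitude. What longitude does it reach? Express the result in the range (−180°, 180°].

117.576°E

Start at -155.384°; shift −87.040° → -242.424°.
-242.424° lies outside (−180°, 180°]; add 360° → +117.576°.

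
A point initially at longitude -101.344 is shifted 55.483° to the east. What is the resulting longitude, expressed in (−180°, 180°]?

-45.861°

Start at -101.344°; shift +55.483° → -45.861°.
-45.861° already lies in (−180°, 180°].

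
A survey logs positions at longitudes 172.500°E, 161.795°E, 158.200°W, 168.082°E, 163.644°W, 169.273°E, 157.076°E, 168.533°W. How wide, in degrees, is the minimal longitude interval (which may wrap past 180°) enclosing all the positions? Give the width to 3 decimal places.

Sort the longitudes: -168.533°, -163.644°, -158.200°, +157.076°, +161.795°, +168.082°, +169.273°, +172.500°.
Eastward gaps between consecutive values (wrapping around): 4.889°, 5.444°, 315.276°, 4.719°, 6.287°, 1.191°, 3.227°, 18.967°.
Largest gap = 315.276° ⇒ minimal covering band is its complement: 360° − 315.276° = 44.724°.
Band runs from +157.076° eastward to -158.200°, crossing the antimeridian.

44.724°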